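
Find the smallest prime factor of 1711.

29

1711 is odd.
Digit sum 10, not divisible by 3.
Ends in 1: not divisible by 5.
7: 1711 = 7·244 + 3
11: 1711 = 11·155 + 6
13: 1711 = 13·131 + 8
17: 1711 = 17·100 + 11
19: 1711 = 19·90 + 1
23: 1711 = 23·74 + 9
29: 1711 = 29·59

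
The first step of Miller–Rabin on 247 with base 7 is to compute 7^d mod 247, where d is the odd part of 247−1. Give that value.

96

247 − 1 = 246 = 2^1 · 123, so d = 123.
7^1 ≡ 7 (mod 247)
7^2 ≡ 7^2 = 49 ≡ 49 (mod 247)
7^4 ≡ 49^2 = 2401 ≡ 178 (mod 247)
7^8 ≡ 178^2 = 31684 ≡ 68 (mod 247)
7^16 ≡ 68^2 = 4624 ≡ 178 (mod 247)
7^32 ≡ 178^2 = 31684 ≡ 68 (mod 247)
7^64 ≡ 68^2 = 4624 ≡ 178 (mod 247)
123 = 64 + 32 + 16 + 8 + 2 + 1 in binary powers of 2.
So 7^123 ≡ 178 · 68 · 178 · 68 · 49 · 7 ≡ 96 (mod 247).
Squaring chain: 96; never reaches −1, so base 7 is a Miller–Rabin witness that 247 is composite.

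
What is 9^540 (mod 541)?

9^1 ≡ 9 (mod 541)
9^2 ≡ 9^2 = 81 ≡ 81 (mod 541)
9^4 ≡ 81^2 = 6561 ≡ 69 (mod 541)
9^8 ≡ 69^2 = 4761 ≡ 433 (mod 541)
9^16 ≡ 433^2 = 187489 ≡ 303 (mod 541)
9^32 ≡ 303^2 = 91809 ≡ 380 (mod 541)
9^64 ≡ 380^2 = 144400 ≡ 494 (mod 541)
9^128 ≡ 494^2 = 244036 ≡ 45 (mod 541)
9^256 ≡ 45^2 = 2025 ≡ 402 (mod 541)
9^512 ≡ 402^2 = 161604 ≡ 386 (mod 541)
540 = 512 + 16 + 8 + 4 in binary powers of 2.
So 9^540 ≡ 386 · 303 · 433 · 69 ≡ 1 (mod 541).
Since the result is 1, base 9 gives no evidence that 541 is composite.

1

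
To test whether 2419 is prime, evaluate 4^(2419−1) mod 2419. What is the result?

4^1 ≡ 4 (mod 2419)
4^2 ≡ 4^2 = 16 ≡ 16 (mod 2419)
4^4 ≡ 16^2 = 256 ≡ 256 (mod 2419)
4^8 ≡ 256^2 = 65536 ≡ 223 (mod 2419)
4^16 ≡ 223^2 = 49729 ≡ 1349 (mod 2419)
4^32 ≡ 1349^2 = 1819801 ≡ 713 (mod 2419)
4^64 ≡ 713^2 = 508369 ≡ 379 (mod 2419)
4^128 ≡ 379^2 = 143641 ≡ 920 (mod 2419)
4^256 ≡ 920^2 = 846400 ≡ 2169 (mod 2419)
4^512 ≡ 2169^2 = 4704561 ≡ 2025 (mod 2419)
4^1024 ≡ 2025^2 = 4100625 ≡ 420 (mod 2419)
4^2048 ≡ 420^2 = 176400 ≡ 2232 (mod 2419)
2418 = 2048 + 256 + 64 + 32 + 16 + 2 in binary powers of 2.
So 4^2418 ≡ 2232 · 2169 · 379 · 713 · 1349 · 16 ≡ 879 (mod 2419).
Since 879 ≠ 1, base 4 is a Fermat witness: 2419 is composite.

879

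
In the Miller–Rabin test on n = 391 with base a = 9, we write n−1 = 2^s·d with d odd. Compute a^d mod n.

151

391 − 1 = 390 = 2^1 · 195, so d = 195.
9^1 ≡ 9 (mod 391)
9^2 ≡ 9^2 = 81 ≡ 81 (mod 391)
9^4 ≡ 81^2 = 6561 ≡ 305 (mod 391)
9^8 ≡ 305^2 = 93025 ≡ 358 (mod 391)
9^16 ≡ 358^2 = 128164 ≡ 307 (mod 391)
9^32 ≡ 307^2 = 94249 ≡ 18 (mod 391)
9^64 ≡ 18^2 = 324 ≡ 324 (mod 391)
9^128 ≡ 324^2 = 104976 ≡ 188 (mod 391)
195 = 128 + 64 + 2 + 1 in binary powers of 2.
So 9^195 ≡ 188 · 324 · 81 · 9 ≡ 151 (mod 391).
Squaring chain: 151; never reaches −1, so base 9 is a Miller–Rabin witness that 391 is composite.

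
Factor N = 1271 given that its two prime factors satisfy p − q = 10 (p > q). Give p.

41

Since p = q + 10, we have 1271 = q(q + 10), so q² + 10q − 1271 = 0.
Discriminant: 10² + 4·1271 = 100 + 5084 = 5184; √5184 = 72.
q = (−10 + 72)/2 = 31, and p = q + 10 = 41.
Check: 31 · 41 = 1271.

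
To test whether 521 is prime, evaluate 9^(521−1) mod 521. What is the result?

1

9^1 ≡ 9 (mod 521)
9^2 ≡ 9^2 = 81 ≡ 81 (mod 521)
9^4 ≡ 81^2 = 6561 ≡ 309 (mod 521)
9^8 ≡ 309^2 = 95481 ≡ 138 (mod 521)
9^16 ≡ 138^2 = 19044 ≡ 288 (mod 521)
9^32 ≡ 288^2 = 82944 ≡ 105 (mod 521)
9^64 ≡ 105^2 = 11025 ≡ 84 (mod 521)
9^128 ≡ 84^2 = 7056 ≡ 283 (mod 521)
9^256 ≡ 283^2 = 80089 ≡ 376 (mod 521)
9^512 ≡ 376^2 = 141376 ≡ 185 (mod 521)
520 = 512 + 8 in binary powers of 2.
So 9^520 ≡ 185 · 138 ≡ 1 (mod 521).
Since the result is 1, base 9 gives no evidence that 521 is composite.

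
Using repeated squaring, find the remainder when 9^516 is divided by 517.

9^1 ≡ 9 (mod 517)
9^2 ≡ 9^2 = 81 ≡ 81 (mod 517)
9^4 ≡ 81^2 = 6561 ≡ 357 (mod 517)
9^8 ≡ 357^2 = 127449 ≡ 267 (mod 517)
9^16 ≡ 267^2 = 71289 ≡ 460 (mod 517)
9^32 ≡ 460^2 = 211600 ≡ 147 (mod 517)
9^64 ≡ 147^2 = 21609 ≡ 412 (mod 517)
9^128 ≡ 412^2 = 169744 ≡ 168 (mod 517)
9^256 ≡ 168^2 = 28224 ≡ 306 (mod 517)
9^512 ≡ 306^2 = 93636 ≡ 59 (mod 517)
516 = 512 + 4 in binary powers of 2.
So 9^516 ≡ 59 · 357 ≡ 383 (mod 517).
Since 383 ≠ 1, base 9 is a Fermat witness: 517 is composite.

383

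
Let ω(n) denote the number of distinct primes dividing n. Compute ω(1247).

2

1247 = 29 · 43
1247 = 29 · 43, which has 2 distinct prime factors.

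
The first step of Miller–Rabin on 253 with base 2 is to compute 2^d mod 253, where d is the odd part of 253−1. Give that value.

118

253 − 1 = 252 = 2^2 · 63, so d = 63.
2^1 ≡ 2 (mod 253)
2^2 ≡ 2^2 = 4 ≡ 4 (mod 253)
2^4 ≡ 4^2 = 16 ≡ 16 (mod 253)
2^8 ≡ 16^2 = 256 ≡ 3 (mod 253)
2^16 ≡ 3^2 = 9 ≡ 9 (mod 253)
2^32 ≡ 9^2 = 81 ≡ 81 (mod 253)
63 = 32 + 16 + 8 + 4 + 2 + 1 in binary powers of 2.
So 2^63 ≡ 81 · 9 · 3 · 16 · 4 · 2 ≡ 118 (mod 253).
Squaring chain: 118 → 9; never reaches −1, so base 2 is a Miller–Rabin witness that 253 is composite.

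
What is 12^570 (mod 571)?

1

12^1 ≡ 12 (mod 571)
12^2 ≡ 12^2 = 144 ≡ 144 (mod 571)
12^4 ≡ 144^2 = 20736 ≡ 180 (mod 571)
12^8 ≡ 180^2 = 32400 ≡ 424 (mod 571)
12^16 ≡ 424^2 = 179776 ≡ 482 (mod 571)
12^32 ≡ 482^2 = 232324 ≡ 498 (mod 571)
12^64 ≡ 498^2 = 248004 ≡ 190 (mod 571)
12^128 ≡ 190^2 = 36100 ≡ 127 (mod 571)
12^256 ≡ 127^2 = 16129 ≡ 141 (mod 571)
12^512 ≡ 141^2 = 19881 ≡ 467 (mod 571)
570 = 512 + 32 + 16 + 8 + 2 in binary powers of 2.
So 12^570 ≡ 467 · 498 · 482 · 424 · 144 ≡ 1 (mod 571).
Since the result is 1, base 12 gives no evidence that 571 is composite.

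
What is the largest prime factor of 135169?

79

135169 = 29 · 4661
4661 = 59 · 79
79 is prime.
So 135169 = 29 · 59 · 79; the largest prime factor is 79.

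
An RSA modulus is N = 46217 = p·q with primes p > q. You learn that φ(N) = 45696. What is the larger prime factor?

409

φ(n) = (p−1)(q−1) = n − (p+q) + 1, so p + q = 46217 − 45696 + 1 = 522.
p and q are the roots of t² − 522t + 46217 = 0.
Discriminant: 522² − 4·46217 = 272484 − 184868 = 87616; √87616 = 296.
q = (522 − 296)/2 = 113, p = (522 + 296)/2 = 409.
Check: 113 · 409 = 46217.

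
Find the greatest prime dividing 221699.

89

221699 = 47 · 4717
4717 = 53 · 89
89 is prime.
So 221699 = 47 · 53 · 89; the largest prime factor is 89.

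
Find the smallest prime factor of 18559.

18559 is odd.
Digit sum 28, not divisible by 3.
Ends in 9: not divisible by 5.
7: 18559 = 7·2651 + 2
11: 18559 = 11·1687 + 2
13: 18559 = 13·1427 + 8
17: 18559 = 17·1091 + 12
19: 18559 = 19·976 + 15
23: 18559 = 23·806 + 21
29: 18559 = 29·639 + 28
31: 18559 = 31·598 + 21
37: 18559 = 37·501 + 22
41: 18559 = 41·452 + 27
43: 18559 = 43·431 + 26
47: 18559 = 47·394 + 41
53: 18559 = 53·350 + 9
59: 18559 = 59·314 + 33
61: 18559 = 61·304 + 15
67: 18559 = 67·277

67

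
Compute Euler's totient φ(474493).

Factor: 474493 = 41 · 71 · 163.
φ(474493) = (41−1) · (71−1) · (163−1) = 40 · 70 · 162 = 453600.

453600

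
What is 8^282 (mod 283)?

1

8^1 ≡ 8 (mod 283)
8^2 ≡ 8^2 = 64 ≡ 64 (mod 283)
8^4 ≡ 64^2 = 4096 ≡ 134 (mod 283)
8^8 ≡ 134^2 = 17956 ≡ 127 (mod 283)
8^16 ≡ 127^2 = 16129 ≡ 281 (mod 283)
8^32 ≡ 281^2 = 78961 ≡ 4 (mod 283)
8^64 ≡ 4^2 = 16 ≡ 16 (mod 283)
8^128 ≡ 16^2 = 256 ≡ 256 (mod 283)
8^256 ≡ 256^2 = 65536 ≡ 163 (mod 283)
282 = 256 + 16 + 8 + 2 in binary powers of 2.
So 8^282 ≡ 163 · 281 · 127 · 64 ≡ 1 (mod 283).
Since the result is 1, base 8 gives no evidence that 283 is composite.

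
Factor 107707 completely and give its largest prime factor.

107707 = 37 · 2911
2911 = 41 · 71
71 is prime.
So 107707 = 37 · 41 · 71; the largest prime factor is 71.

71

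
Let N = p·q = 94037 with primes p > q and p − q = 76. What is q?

Since p = q + 76, we have 94037 = q(q + 76), so q² + 76q − 94037 = 0.
Discriminant: 76² + 4·94037 = 5776 + 376148 = 381924; √381924 = 618.
q = (−76 + 618)/2 = 271, and p = q + 76 = 347.
Check: 271 · 347 = 94037.

271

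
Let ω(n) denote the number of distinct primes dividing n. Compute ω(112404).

5

112404 = 2^2 · 28101
28101 = 3 · 9367
9367 = 17 · 551
551 = 19 · 29
112404 = 2^2 · 3 · 17 · 19 · 29, which has 5 distinct prime factors.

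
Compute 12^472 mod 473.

210

12^1 ≡ 12 (mod 473)
12^2 ≡ 12^2 = 144 ≡ 144 (mod 473)
12^4 ≡ 144^2 = 20736 ≡ 397 (mod 473)
12^8 ≡ 397^2 = 157609 ≡ 100 (mod 473)
12^16 ≡ 100^2 = 10000 ≡ 67 (mod 473)
12^32 ≡ 67^2 = 4489 ≡ 232 (mod 473)
12^64 ≡ 232^2 = 53824 ≡ 375 (mod 473)
12^128 ≡ 375^2 = 140625 ≡ 144 (mod 473)
12^256 ≡ 144^2 = 20736 ≡ 397 (mod 473)
472 = 256 + 128 + 64 + 16 + 8 in binary powers of 2.
So 12^472 ≡ 397 · 144 · 375 · 67 · 100 ≡ 210 (mod 473).
Since 210 ≠ 1, base 12 is a Fermat witness: 473 is composite.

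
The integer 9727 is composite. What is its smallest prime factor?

9727 is odd.
Digit sum 25, not divisible by 3.
Ends in 7: not divisible by 5.
7: 9727 = 7·1389 + 4
11: 9727 = 11·884 + 3
13: 9727 = 13·748 + 3
17: 9727 = 17·572 + 3
19: 9727 = 19·511 + 18
23: 9727 = 23·422 + 21
29: 9727 = 29·335 + 12
31: 9727 = 31·313 + 24
37: 9727 = 37·262 + 33
41: 9727 = 41·237 + 10
43: 9727 = 43·226 + 9
47: 9727 = 47·206 + 45
53: 9727 = 53·183 + 28
59: 9727 = 59·164 + 51
61: 9727 = 61·159 + 28
67: 9727 = 67·145 + 12
71: 9727 = 71·137

71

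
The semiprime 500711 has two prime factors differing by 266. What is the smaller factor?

Since p = q + 266, we have 500711 = q(q + 266), so q² + 266q − 500711 = 0.
Discriminant: 266² + 4·500711 = 70756 + 2002844 = 2073600; √2073600 = 1440.
q = (−266 + 1440)/2 = 587, and p = q + 266 = 853.
Check: 587 · 853 = 500711.

587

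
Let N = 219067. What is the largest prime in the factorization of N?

79

219067 = 47 · 4661
4661 = 59 · 79
79 is prime.
So 219067 = 47 · 59 · 79; the largest prime factor is 79.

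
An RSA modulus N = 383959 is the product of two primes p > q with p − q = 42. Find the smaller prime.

599

Since p = q + 42, we have 383959 = q(q + 42), so q² + 42q − 383959 = 0.
Discriminant: 42² + 4·383959 = 1764 + 1535836 = 1537600; √1537600 = 1240.
q = (−42 + 1240)/2 = 599, and p = q + 42 = 641.
Check: 599 · 641 = 383959.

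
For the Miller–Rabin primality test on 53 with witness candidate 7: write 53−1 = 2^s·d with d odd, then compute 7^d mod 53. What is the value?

52

53 − 1 = 52 = 2^2 · 13, so d = 13.
7^1 ≡ 7 (mod 53)
7^2 ≡ 7^2 = 49 ≡ 49 (mod 53)
7^4 ≡ 49^2 = 2401 ≡ 16 (mod 53)
7^8 ≡ 16^2 = 256 ≡ 44 (mod 53)
13 = 8 + 4 + 1 in binary powers of 2.
So 7^13 ≡ 44 · 16 · 7 ≡ 52 (mod 53).
Since 7^d ≡ 52 (mod 53), base 7 does not prove 53 composite.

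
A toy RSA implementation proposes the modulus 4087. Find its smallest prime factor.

61

4087 is odd.
Digit sum 19, not divisible by 3.
Ends in 7: not divisible by 5.
7: 4087 = 7·583 + 6
11: 4087 = 11·371 + 6
13: 4087 = 13·314 + 5
17: 4087 = 17·240 + 7
19: 4087 = 19·215 + 2
23: 4087 = 23·177 + 16
29: 4087 = 29·140 + 27
31: 4087 = 31·131 + 26
37: 4087 = 37·110 + 17
41: 4087 = 41·99 + 28
43: 4087 = 43·95 + 2
47: 4087 = 47·86 + 45
53: 4087 = 53·77 + 6
59: 4087 = 59·69 + 16
61: 4087 = 61·67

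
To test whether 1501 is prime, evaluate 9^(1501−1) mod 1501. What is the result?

9^1 ≡ 9 (mod 1501)
9^2 ≡ 9^2 = 81 ≡ 81 (mod 1501)
9^4 ≡ 81^2 = 6561 ≡ 557 (mod 1501)
9^8 ≡ 557^2 = 310249 ≡ 1043 (mod 1501)
9^16 ≡ 1043^2 = 1087849 ≡ 1125 (mod 1501)
9^32 ≡ 1125^2 = 1265625 ≡ 282 (mod 1501)
9^64 ≡ 282^2 = 79524 ≡ 1472 (mod 1501)
9^128 ≡ 1472^2 = 2166784 ≡ 841 (mod 1501)
9^256 ≡ 841^2 = 707281 ≡ 310 (mod 1501)
9^512 ≡ 310^2 = 96100 ≡ 36 (mod 1501)
9^1024 ≡ 36^2 = 1296 ≡ 1296 (mod 1501)
1500 = 1024 + 256 + 128 + 64 + 16 + 8 + 4 in binary powers of 2.
So 9^1500 ≡ 1296 · 310 · 841 · 1472 · 1125 · 1043 · 557 ≡ 828 (mod 1501).
Since 828 ≠ 1, base 9 is a Fermat witness: 1501 is composite.

828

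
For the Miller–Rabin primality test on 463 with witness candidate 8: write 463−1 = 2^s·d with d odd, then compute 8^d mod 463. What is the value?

1

463 − 1 = 462 = 2^1 · 231, so d = 231.
8^1 ≡ 8 (mod 463)
8^2 ≡ 8^2 = 64 ≡ 64 (mod 463)
8^4 ≡ 64^2 = 4096 ≡ 392 (mod 463)
8^8 ≡ 392^2 = 153664 ≡ 411 (mod 463)
8^16 ≡ 411^2 = 168921 ≡ 389 (mod 463)
8^32 ≡ 389^2 = 151321 ≡ 383 (mod 463)
8^64 ≡ 383^2 = 146689 ≡ 381 (mod 463)
8^128 ≡ 381^2 = 145161 ≡ 242 (mod 463)
231 = 128 + 64 + 32 + 4 + 2 + 1 in binary powers of 2.
So 8^231 ≡ 242 · 381 · 383 · 392 · 64 · 8 ≡ 1 (mod 463).
Since 8^d ≡ 1 (mod 463), base 8 does not prove 463 composite.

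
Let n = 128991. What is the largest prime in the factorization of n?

73

128991 = 3 · 42997
42997 = 19 · 2263
2263 = 31 · 73
73 is prime.
So 128991 = 3 · 19 · 31 · 73; the largest prime factor is 73.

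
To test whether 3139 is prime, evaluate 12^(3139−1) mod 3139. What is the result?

649

12^1 ≡ 12 (mod 3139)
12^2 ≡ 12^2 = 144 ≡ 144 (mod 3139)
12^4 ≡ 144^2 = 20736 ≡ 1902 (mod 3139)
12^8 ≡ 1902^2 = 3617604 ≡ 1476 (mod 3139)
12^16 ≡ 1476^2 = 2178576 ≡ 110 (mod 3139)
12^32 ≡ 110^2 = 12100 ≡ 2683 (mod 3139)
12^64 ≡ 2683^2 = 7198489 ≡ 762 (mod 3139)
12^128 ≡ 762^2 = 580644 ≡ 3068 (mod 3139)
12^256 ≡ 3068^2 = 9412624 ≡ 1902 (mod 3139)
12^512 ≡ 1902^2 = 3617604 ≡ 1476 (mod 3139)
12^1024 ≡ 1476^2 = 2178576 ≡ 110 (mod 3139)
12^2048 ≡ 110^2 = 12100 ≡ 2683 (mod 3139)
3138 = 2048 + 1024 + 64 + 2 in binary powers of 2.
So 12^3138 ≡ 2683 · 110 · 762 · 144 ≡ 649 (mod 3139).
Since 649 ≠ 1, base 12 is a Fermat witness: 3139 is composite.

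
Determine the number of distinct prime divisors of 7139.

2

7139 = 11^2 · 59
7139 = 11^2 · 59, which has 2 distinct prime factors.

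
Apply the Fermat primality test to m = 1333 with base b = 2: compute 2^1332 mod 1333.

4

2^1 ≡ 2 (mod 1333)
2^2 ≡ 2^2 = 4 ≡ 4 (mod 1333)
2^4 ≡ 4^2 = 16 ≡ 16 (mod 1333)
2^8 ≡ 16^2 = 256 ≡ 256 (mod 1333)
2^16 ≡ 256^2 = 65536 ≡ 219 (mod 1333)
2^32 ≡ 219^2 = 47961 ≡ 1306 (mod 1333)
2^64 ≡ 1306^2 = 1705636 ≡ 729 (mod 1333)
2^128 ≡ 729^2 = 531441 ≡ 907 (mod 1333)
2^256 ≡ 907^2 = 822649 ≡ 188 (mod 1333)
2^512 ≡ 188^2 = 35344 ≡ 686 (mod 1333)
2^1024 ≡ 686^2 = 470596 ≡ 47 (mod 1333)
1332 = 1024 + 256 + 32 + 16 + 4 in binary powers of 2.
So 2^1332 ≡ 47 · 188 · 1306 · 219 · 16 ≡ 4 (mod 1333).
Since 4 ≠ 1, base 2 is a Fermat witness: 1333 is composite.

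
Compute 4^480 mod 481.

4^1 ≡ 4 (mod 481)
4^2 ≡ 4^2 = 16 ≡ 16 (mod 481)
4^4 ≡ 16^2 = 256 ≡ 256 (mod 481)
4^8 ≡ 256^2 = 65536 ≡ 120 (mod 481)
4^16 ≡ 120^2 = 14400 ≡ 451 (mod 481)
4^32 ≡ 451^2 = 203401 ≡ 419 (mod 481)
4^64 ≡ 419^2 = 175561 ≡ 477 (mod 481)
4^128 ≡ 477^2 = 227529 ≡ 16 (mod 481)
4^256 ≡ 16^2 = 256 ≡ 256 (mod 481)
480 = 256 + 128 + 64 + 32 in binary powers of 2.
So 4^480 ≡ 256 · 16 · 477 · 419 ≡ 417 (mod 481).
Since 417 ≠ 1, base 4 is a Fermat witness: 481 is composite.

417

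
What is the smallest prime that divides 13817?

13817 is odd.
Digit sum 20, not divisible by 3.
Ends in 7: not divisible by 5.
7: 13817 = 7·1973 + 6
11: 13817 = 11·1256 + 1
13: 13817 = 13·1062 + 11
17: 13817 = 17·812 + 13
19: 13817 = 19·727 + 4
23: 13817 = 23·600 + 17
29: 13817 = 29·476 + 13
31: 13817 = 31·445 + 22
37: 13817 = 37·373 + 16
41: 13817 = 41·337

41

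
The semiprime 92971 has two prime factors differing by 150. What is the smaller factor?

Since p = q + 150, we have 92971 = q(q + 150), so q² + 150q − 92971 = 0.
Discriminant: 150² + 4·92971 = 22500 + 371884 = 394384; √394384 = 628.
q = (−150 + 628)/2 = 239, and p = q + 150 = 389.
Check: 239 · 389 = 92971.

239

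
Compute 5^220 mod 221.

5^1 ≡ 5 (mod 221)
5^2 ≡ 5^2 = 25 ≡ 25 (mod 221)
5^4 ≡ 25^2 = 625 ≡ 183 (mod 221)
5^8 ≡ 183^2 = 33489 ≡ 118 (mod 221)
5^16 ≡ 118^2 = 13924 ≡ 1 (mod 221)
5^32 ≡ 1^2 = 1 ≡ 1 (mod 221)
5^64 ≡ 1^2 = 1 ≡ 1 (mod 221)
5^128 ≡ 1^2 = 1 ≡ 1 (mod 221)
220 = 128 + 64 + 16 + 8 + 4 in binary powers of 2.
So 5^220 ≡ 1 · 1 · 1 · 118 · 183 ≡ 157 (mod 221).
Since 157 ≠ 1, base 5 is a Fermat witness: 221 is composite.

157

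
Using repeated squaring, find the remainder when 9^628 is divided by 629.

9^1 ≡ 9 (mod 629)
9^2 ≡ 9^2 = 81 ≡ 81 (mod 629)
9^4 ≡ 81^2 = 6561 ≡ 271 (mod 629)
9^8 ≡ 271^2 = 73441 ≡ 477 (mod 629)
9^16 ≡ 477^2 = 227529 ≡ 460 (mod 629)
9^32 ≡ 460^2 = 211600 ≡ 256 (mod 629)
9^64 ≡ 256^2 = 65536 ≡ 120 (mod 629)
9^128 ≡ 120^2 = 14400 ≡ 562 (mod 629)
9^256 ≡ 562^2 = 315844 ≡ 86 (mod 629)
9^512 ≡ 86^2 = 7396 ≡ 477 (mod 629)
628 = 512 + 64 + 32 + 16 + 4 in binary powers of 2.
So 9^628 ≡ 477 · 120 · 256 · 460 · 271 ≡ 16 (mod 629).
Since 16 ≠ 1, base 9 is a Fermat witness: 629 is composite.

16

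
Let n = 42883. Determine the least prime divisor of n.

19

42883 is odd.
Digit sum 25, not divisible by 3.
Ends in 3: not divisible by 5.
7: 42883 = 7·6126 + 1
11: 42883 = 11·3898 + 5
13: 42883 = 13·3298 + 9
17: 42883 = 17·2522 + 9
19: 42883 = 19·2257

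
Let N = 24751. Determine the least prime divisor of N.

24751 is odd.
Digit sum 19, not divisible by 3.
Ends in 1: not divisible by 5.
7: 24751 = 7·3535 + 6
11: 24751 = 11·2250 + 1
13: 24751 = 13·1903 + 12
17: 24751 = 17·1455 + 16
19: 24751 = 19·1302 + 13
23: 24751 = 23·1076 + 3
29: 24751 = 29·853 + 14
31: 24751 = 31·798 + 13
37: 24751 = 37·668 + 35
41: 24751 = 41·603 + 28
43: 24751 = 43·575 + 26
47: 24751 = 47·526 + 29
53: 24751 = 53·467

53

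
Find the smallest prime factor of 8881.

83

8881 is odd.
Digit sum 25, not divisible by 3.
Ends in 1: not divisible by 5.
7: 8881 = 7·1268 + 5
11: 8881 = 11·807 + 4
13: 8881 = 13·683 + 2
17: 8881 = 17·522 + 7
19: 8881 = 19·467 + 8
23: 8881 = 23·386 + 3
29: 8881 = 29·306 + 7
31: 8881 = 31·286 + 15
37: 8881 = 37·240 + 1
41: 8881 = 41·216 + 25
43: 8881 = 43·206 + 23
47: 8881 = 47·188 + 45
53: 8881 = 53·167 + 30
59: 8881 = 59·150 + 31
61: 8881 = 61·145 + 36
67: 8881 = 67·132 + 37
71: 8881 = 71·125 + 6
73: 8881 = 73·121 + 48
79: 8881 = 79·112 + 33
83: 8881 = 83·107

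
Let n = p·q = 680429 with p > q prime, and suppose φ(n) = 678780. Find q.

φ(n) = (p−1)(q−1) = n − (p+q) + 1, so p + q = 680429 − 678780 + 1 = 1650.
p and q are the roots of t² − 1650t + 680429 = 0.
Discriminant: 1650² − 4·680429 = 2722500 − 2721716 = 784; √784 = 28.
q = (1650 − 28)/2 = 811, p = (1650 + 28)/2 = 839.
Check: 811 · 839 = 680429.

811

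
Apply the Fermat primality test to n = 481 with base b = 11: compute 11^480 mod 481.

1

11^1 ≡ 11 (mod 481)
11^2 ≡ 11^2 = 121 ≡ 121 (mod 481)
11^4 ≡ 121^2 = 14641 ≡ 211 (mod 481)
11^8 ≡ 211^2 = 44521 ≡ 269 (mod 481)
11^16 ≡ 269^2 = 72361 ≡ 211 (mod 481)
11^32 ≡ 211^2 = 44521 ≡ 269 (mod 481)
11^64 ≡ 269^2 = 72361 ≡ 211 (mod 481)
11^128 ≡ 211^2 = 44521 ≡ 269 (mod 481)
11^256 ≡ 269^2 = 72361 ≡ 211 (mod 481)
480 = 256 + 128 + 64 + 32 in binary powers of 2.
So 11^480 ≡ 211 · 269 · 211 · 269 ≡ 1 (mod 481).
Since the result is 1, base 11 gives no evidence that 481 is composite.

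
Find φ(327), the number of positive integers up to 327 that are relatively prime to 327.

216

Factor: 327 = 3 · 109.
φ(327) = (3−1) · (109−1) = 2 · 108 = 216.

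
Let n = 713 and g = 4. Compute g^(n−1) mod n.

78

4^1 ≡ 4 (mod 713)
4^2 ≡ 4^2 = 16 ≡ 16 (mod 713)
4^4 ≡ 16^2 = 256 ≡ 256 (mod 713)
4^8 ≡ 256^2 = 65536 ≡ 653 (mod 713)
4^16 ≡ 653^2 = 426409 ≡ 35 (mod 713)
4^32 ≡ 35^2 = 1225 ≡ 512 (mod 713)
4^64 ≡ 512^2 = 262144 ≡ 473 (mod 713)
4^128 ≡ 473^2 = 223729 ≡ 560 (mod 713)
4^256 ≡ 560^2 = 313600 ≡ 593 (mod 713)
4^512 ≡ 593^2 = 351649 ≡ 140 (mod 713)
712 = 512 + 128 + 64 + 8 in binary powers of 2.
So 4^712 ≡ 140 · 560 · 473 · 653 ≡ 78 (mod 713).
Since 78 ≠ 1, base 4 is a Fermat witness: 713 is composite.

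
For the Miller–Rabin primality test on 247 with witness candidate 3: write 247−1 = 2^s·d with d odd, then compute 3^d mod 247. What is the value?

247 − 1 = 246 = 2^1 · 123, so d = 123.
3^1 ≡ 3 (mod 247)
3^2 ≡ 3^2 = 9 ≡ 9 (mod 247)
3^4 ≡ 9^2 = 81 ≡ 81 (mod 247)
3^8 ≡ 81^2 = 6561 ≡ 139 (mod 247)
3^16 ≡ 139^2 = 19321 ≡ 55 (mod 247)
3^32 ≡ 55^2 = 3025 ≡ 61 (mod 247)
3^64 ≡ 61^2 = 3721 ≡ 16 (mod 247)
123 = 64 + 32 + 16 + 8 + 2 + 1 in binary powers of 2.
So 3^123 ≡ 16 · 61 · 55 · 139 · 9 · 3 ≡ 183 (mod 247).
Squaring chain: 183; never reaches −1, so base 3 is a Miller–Rabin witness that 247 is composite.

183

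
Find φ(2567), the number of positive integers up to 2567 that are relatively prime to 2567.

2400

Factor: 2567 = 17 · 151.
φ(2567) = (17−1) · (151−1) = 16 · 150 = 2400.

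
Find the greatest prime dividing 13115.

61

13115 = 5 · 2623
2623 = 43 · 61
61 is prime.
So 13115 = 5 · 43 · 61; the largest prime factor is 61.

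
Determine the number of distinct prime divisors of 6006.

5

6006 = 2 · 3003
3003 = 3 · 1001
1001 = 7 · 143
143 = 11 · 13
6006 = 2 · 3 · 7 · 11 · 13, which has 5 distinct prime factors.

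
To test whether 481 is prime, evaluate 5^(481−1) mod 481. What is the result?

5^1 ≡ 5 (mod 481)
5^2 ≡ 5^2 = 25 ≡ 25 (mod 481)
5^4 ≡ 25^2 = 625 ≡ 144 (mod 481)
5^8 ≡ 144^2 = 20736 ≡ 53 (mod 481)
5^16 ≡ 53^2 = 2809 ≡ 404 (mod 481)
5^32 ≡ 404^2 = 163216 ≡ 157 (mod 481)
5^64 ≡ 157^2 = 24649 ≡ 118 (mod 481)
5^128 ≡ 118^2 = 13924 ≡ 456 (mod 481)
5^256 ≡ 456^2 = 207936 ≡ 144 (mod 481)
480 = 256 + 128 + 64 + 32 in binary powers of 2.
So 5^480 ≡ 144 · 456 · 118 · 157 ≡ 417 (mod 481).
Since 417 ≠ 1, base 5 is a Fermat witness: 481 is composite.

417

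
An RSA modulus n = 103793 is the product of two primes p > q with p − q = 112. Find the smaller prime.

Since p = q + 112, we have 103793 = q(q + 112), so q² + 112q − 103793 = 0.
Discriminant: 112² + 4·103793 = 12544 + 415172 = 427716; √427716 = 654.
q = (−112 + 654)/2 = 271, and p = q + 112 = 383.
Check: 271 · 383 = 103793.

271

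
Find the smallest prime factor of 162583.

162583 is odd.
Digit sum 25, not divisible by 3.
Ends in 3: not divisible by 5.
7: 162583 = 7·23226 + 1
11: 162583 = 11·14780 + 3
13: 162583 = 13·12506 + 5
17: 162583 = 17·9563 + 12
19: 162583 = 19·8557

19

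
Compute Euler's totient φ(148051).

Factor: 148051 = 23 · 41 · 157.
φ(148051) = (23−1) · (41−1) · (157−1) = 22 · 40 · 156 = 137280.

137280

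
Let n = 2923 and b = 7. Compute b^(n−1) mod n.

7^1 ≡ 7 (mod 2923)
7^2 ≡ 7^2 = 49 ≡ 49 (mod 2923)
7^4 ≡ 49^2 = 2401 ≡ 2401 (mod 2923)
7^8 ≡ 2401^2 = 5764801 ≡ 645 (mod 2923)
7^16 ≡ 645^2 = 416025 ≡ 959 (mod 2923)
7^32 ≡ 959^2 = 919681 ≡ 1859 (mod 2923)
7^64 ≡ 1859^2 = 3455881 ≡ 895 (mod 2923)
7^128 ≡ 895^2 = 801025 ≡ 123 (mod 2923)
7^256 ≡ 123^2 = 15129 ≡ 514 (mod 2923)
7^512 ≡ 514^2 = 264196 ≡ 1126 (mod 2923)
7^1024 ≡ 1126^2 = 1267876 ≡ 2217 (mod 2923)
7^2048 ≡ 2217^2 = 4915089 ≡ 1526 (mod 2923)
2922 = 2048 + 512 + 256 + 64 + 32 + 8 + 2 in binary powers of 2.
So 7^2922 ≡ 1526 · 1126 · 514 · 895 · 1859 · 645 · 49 ≡ 433 (mod 2923).
Since 433 ≠ 1, base 7 is a Fermat witness: 2923 is composite.

433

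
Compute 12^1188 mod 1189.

12^1 ≡ 12 (mod 1189)
12^2 ≡ 12^2 = 144 ≡ 144 (mod 1189)
12^4 ≡ 144^2 = 20736 ≡ 523 (mod 1189)
12^8 ≡ 523^2 = 273529 ≡ 59 (mod 1189)
12^16 ≡ 59^2 = 3481 ≡ 1103 (mod 1189)
12^32 ≡ 1103^2 = 1216609 ≡ 262 (mod 1189)
12^64 ≡ 262^2 = 68644 ≡ 871 (mod 1189)
12^128 ≡ 871^2 = 758641 ≡ 59 (mod 1189)
12^256 ≡ 59^2 = 3481 ≡ 1103 (mod 1189)
12^512 ≡ 1103^2 = 1216609 ≡ 262 (mod 1189)
12^1024 ≡ 262^2 = 68644 ≡ 871 (mod 1189)
1188 = 1024 + 128 + 32 + 4 in binary powers of 2.
So 12^1188 ≡ 871 · 59 · 262 · 523 ≡ 146 (mod 1189).
Since 146 ≠ 1, base 12 is a Fermat witness: 1189 is composite.

146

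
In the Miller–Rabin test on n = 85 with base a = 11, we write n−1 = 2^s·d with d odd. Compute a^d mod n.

61

85 − 1 = 84 = 2^2 · 21, so d = 21.
11^1 ≡ 11 (mod 85)
11^2 ≡ 11^2 = 121 ≡ 36 (mod 85)
11^4 ≡ 36^2 = 1296 ≡ 21 (mod 85)
11^8 ≡ 21^2 = 441 ≡ 16 (mod 85)
11^16 ≡ 16^2 = 256 ≡ 1 (mod 85)
21 = 16 + 4 + 1 in binary powers of 2.
So 11^21 ≡ 1 · 21 · 11 ≡ 61 (mod 85).
Squaring chain: 61 → 66; never reaches −1, so base 11 is a Miller–Rabin witness that 85 is composite.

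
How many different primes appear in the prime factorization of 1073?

2

1073 = 29 · 37
1073 = 29 · 37, which has 2 distinct prime factors.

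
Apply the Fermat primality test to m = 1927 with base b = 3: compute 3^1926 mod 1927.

237

3^1 ≡ 3 (mod 1927)
3^2 ≡ 3^2 = 9 ≡ 9 (mod 1927)
3^4 ≡ 9^2 = 81 ≡ 81 (mod 1927)
3^8 ≡ 81^2 = 6561 ≡ 780 (mod 1927)
3^16 ≡ 780^2 = 608400 ≡ 1395 (mod 1927)
3^32 ≡ 1395^2 = 1946025 ≡ 1682 (mod 1927)
3^64 ≡ 1682^2 = 2829124 ≡ 288 (mod 1927)
3^128 ≡ 288^2 = 82944 ≡ 83 (mod 1927)
3^256 ≡ 83^2 = 6889 ≡ 1108 (mod 1927)
3^512 ≡ 1108^2 = 1227664 ≡ 165 (mod 1927)
3^1024 ≡ 165^2 = 27225 ≡ 247 (mod 1927)
1926 = 1024 + 512 + 256 + 128 + 4 + 2 in binary powers of 2.
So 3^1926 ≡ 247 · 165 · 1108 · 83 · 81 · 9 ≡ 237 (mod 1927).
Since 237 ≠ 1, base 3 is a Fermat witness: 1927 is composite.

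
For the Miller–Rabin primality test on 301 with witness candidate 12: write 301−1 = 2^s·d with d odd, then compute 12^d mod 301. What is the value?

301 − 1 = 300 = 2^2 · 75, so d = 75.
12^1 ≡ 12 (mod 301)
12^2 ≡ 12^2 = 144 ≡ 144 (mod 301)
12^4 ≡ 144^2 = 20736 ≡ 268 (mod 301)
12^8 ≡ 268^2 = 71824 ≡ 186 (mod 301)
12^16 ≡ 186^2 = 34596 ≡ 282 (mod 301)
12^32 ≡ 282^2 = 79524 ≡ 60 (mod 301)
12^64 ≡ 60^2 = 3600 ≡ 289 (mod 301)
75 = 64 + 8 + 2 + 1 in binary powers of 2.
So 12^75 ≡ 289 · 186 · 144 · 12 ≡ 118 (mod 301).
Squaring chain: 118 → 78; never reaches −1, so base 12 is a Miller–Rabin witness that 301 is composite.

118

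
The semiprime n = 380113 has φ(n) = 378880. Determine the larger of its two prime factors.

φ(n) = (p−1)(q−1) = n − (p+q) + 1, so p + q = 380113 − 378880 + 1 = 1234.
p and q are the roots of t² − 1234t + 380113 = 0.
Discriminant: 1234² − 4·380113 = 1522756 − 1520452 = 2304; √2304 = 48.
q = (1234 − 48)/2 = 593, p = (1234 + 48)/2 = 641.
Check: 593 · 641 = 380113.

641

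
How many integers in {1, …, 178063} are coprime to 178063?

Factor: 178063 = 41 · 43 · 101.
φ(178063) = (41−1) · (43−1) · (101−1) = 40 · 42 · 100 = 168000.

168000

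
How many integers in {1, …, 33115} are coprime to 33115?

Factor: 33115 = 5 · 37 · 179.
φ(33115) = (5−1) · (37−1) · (179−1) = 4 · 36 · 178 = 25632.

25632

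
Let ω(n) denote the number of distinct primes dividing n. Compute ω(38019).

38019 = 3 · 12673
12673 = 19 · 667
667 = 23 · 29
38019 = 3 · 19 · 23 · 29, which has 4 distinct prime factors.

4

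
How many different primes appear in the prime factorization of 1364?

1364 = 2^2 · 341
341 = 11 · 31
1364 = 2^2 · 11 · 31, which has 3 distinct prime factors.

3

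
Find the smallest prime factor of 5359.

23

5359 is odd.
Digit sum 22, not divisible by 3.
Ends in 9: not divisible by 5.
7: 5359 = 7·765 + 4
11: 5359 = 11·487 + 2
13: 5359 = 13·412 + 3
17: 5359 = 17·315 + 4
19: 5359 = 19·282 + 1
23: 5359 = 23·233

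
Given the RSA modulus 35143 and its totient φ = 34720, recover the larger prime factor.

311

φ(n) = (p−1)(q−1) = n − (p+q) + 1, so p + q = 35143 − 34720 + 1 = 424.
p and q are the roots of t² − 424t + 35143 = 0.
Discriminant: 424² − 4·35143 = 179776 − 140572 = 39204; √39204 = 198.
q = (424 − 198)/2 = 113, p = (424 + 198)/2 = 311.
Check: 113 · 311 = 35143.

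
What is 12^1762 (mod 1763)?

12^1 ≡ 12 (mod 1763)
12^2 ≡ 12^2 = 144 ≡ 144 (mod 1763)
12^4 ≡ 144^2 = 20736 ≡ 1343 (mod 1763)
12^8 ≡ 1343^2 = 1803649 ≡ 100 (mod 1763)
12^16 ≡ 100^2 = 10000 ≡ 1185 (mod 1763)
12^32 ≡ 1185^2 = 1404225 ≡ 877 (mod 1763)
12^64 ≡ 877^2 = 769129 ≡ 461 (mod 1763)
12^128 ≡ 461^2 = 212521 ≡ 961 (mod 1763)
12^256 ≡ 961^2 = 923521 ≡ 1472 (mod 1763)
12^512 ≡ 1472^2 = 2166784 ≡ 57 (mod 1763)
12^1024 ≡ 57^2 = 3249 ≡ 1486 (mod 1763)
1762 = 1024 + 512 + 128 + 64 + 32 + 2 in binary powers of 2.
So 12^1762 ≡ 1486 · 57 · 961 · 461 · 877 · 144 ≡ 1743 (mod 1763).
Since 1743 ≠ 1, base 12 is a Fermat witness: 1763 is composite.

1743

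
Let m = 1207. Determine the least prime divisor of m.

17

1207 is odd.
Digit sum 10, not divisible by 3.
Ends in 7: not divisible by 5.
7: 1207 = 7·172 + 3
11: 1207 = 11·109 + 8
13: 1207 = 13·92 + 11
17: 1207 = 17·71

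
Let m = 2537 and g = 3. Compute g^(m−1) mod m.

3^1 ≡ 3 (mod 2537)
3^2 ≡ 3^2 = 9 ≡ 9 (mod 2537)
3^4 ≡ 9^2 = 81 ≡ 81 (mod 2537)
3^8 ≡ 81^2 = 6561 ≡ 1487 (mod 2537)
3^16 ≡ 1487^2 = 2211169 ≡ 1442 (mod 2537)
3^32 ≡ 1442^2 = 2079364 ≡ 1561 (mod 2537)
3^64 ≡ 1561^2 = 2436721 ≡ 1201 (mod 2537)
3^128 ≡ 1201^2 = 1442401 ≡ 1385 (mod 2537)
3^256 ≡ 1385^2 = 1918225 ≡ 253 (mod 2537)
3^512 ≡ 253^2 = 64009 ≡ 584 (mod 2537)
3^1024 ≡ 584^2 = 341056 ≡ 1098 (mod 2537)
3^2048 ≡ 1098^2 = 1205604 ≡ 529 (mod 2537)
2536 = 2048 + 256 + 128 + 64 + 32 + 8 in binary powers of 2.
So 3^2536 ≡ 529 · 253 · 1385 · 1201 · 1561 · 1487 ≡ 969 (mod 2537).
Since 969 ≠ 1, base 3 is a Fermat witness: 2537 is composite.

969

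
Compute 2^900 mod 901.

2^1 ≡ 2 (mod 901)
2^2 ≡ 2^2 = 4 ≡ 4 (mod 901)
2^4 ≡ 4^2 = 16 ≡ 16 (mod 901)
2^8 ≡ 16^2 = 256 ≡ 256 (mod 901)
2^16 ≡ 256^2 = 65536 ≡ 664 (mod 901)
2^32 ≡ 664^2 = 440896 ≡ 307 (mod 901)
2^64 ≡ 307^2 = 94249 ≡ 545 (mod 901)
2^128 ≡ 545^2 = 297025 ≡ 596 (mod 901)
2^256 ≡ 596^2 = 355216 ≡ 222 (mod 901)
2^512 ≡ 222^2 = 49284 ≡ 630 (mod 901)
900 = 512 + 256 + 128 + 4 in binary powers of 2.
So 2^900 ≡ 630 · 222 · 596 · 16 ≡ 611 (mod 901).
Since 611 ≠ 1, base 2 is a Fermat witness: 901 is composite.

611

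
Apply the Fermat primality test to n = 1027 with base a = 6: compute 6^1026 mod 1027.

6^1 ≡ 6 (mod 1027)
6^2 ≡ 6^2 = 36 ≡ 36 (mod 1027)
6^4 ≡ 36^2 = 1296 ≡ 269 (mod 1027)
6^8 ≡ 269^2 = 72361 ≡ 471 (mod 1027)
6^16 ≡ 471^2 = 221841 ≡ 9 (mod 1027)
6^32 ≡ 9^2 = 81 ≡ 81 (mod 1027)
6^64 ≡ 81^2 = 6561 ≡ 399 (mod 1027)
6^128 ≡ 399^2 = 159201 ≡ 16 (mod 1027)
6^256 ≡ 16^2 = 256 ≡ 256 (mod 1027)
6^512 ≡ 256^2 = 65536 ≡ 835 (mod 1027)
6^1024 ≡ 835^2 = 697225 ≡ 919 (mod 1027)
1026 = 1024 + 2 in binary powers of 2.
So 6^1026 ≡ 919 · 36 ≡ 220 (mod 1027).
Since 220 ≠ 1, base 6 is a Fermat witness: 1027 is composite.

220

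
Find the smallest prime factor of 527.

527 is odd.
Digit sum 14, not divisible by 3.
Ends in 7: not divisible by 5.
7: 527 = 7·75 + 2
11: 527 = 11·47 + 10
13: 527 = 13·40 + 7
17: 527 = 17·31

17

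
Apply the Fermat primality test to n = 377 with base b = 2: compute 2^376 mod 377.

2^1 ≡ 2 (mod 377)
2^2 ≡ 2^2 = 4 ≡ 4 (mod 377)
2^4 ≡ 4^2 = 16 ≡ 16 (mod 377)
2^8 ≡ 16^2 = 256 ≡ 256 (mod 377)
2^16 ≡ 256^2 = 65536 ≡ 315 (mod 377)
2^32 ≡ 315^2 = 99225 ≡ 74 (mod 377)
2^64 ≡ 74^2 = 5476 ≡ 198 (mod 377)
2^128 ≡ 198^2 = 39204 ≡ 373 (mod 377)
2^256 ≡ 373^2 = 139129 ≡ 16 (mod 377)
376 = 256 + 64 + 32 + 16 + 8 in binary powers of 2.
So 2^376 ≡ 16 · 198 · 74 · 315 · 256 ≡ 94 (mod 377).
Since 94 ≠ 1, base 2 is a Fermat witness: 377 is composite.

94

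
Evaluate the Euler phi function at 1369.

Factor: 1369 = 37^2.
φ(1369) = 37^1·(37−1) = 1332.

1332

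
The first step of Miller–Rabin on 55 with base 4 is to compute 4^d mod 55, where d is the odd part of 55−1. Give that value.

49

55 − 1 = 54 = 2^1 · 27, so d = 27.
4^1 ≡ 4 (mod 55)
4^2 ≡ 4^2 = 16 ≡ 16 (mod 55)
4^4 ≡ 16^2 = 256 ≡ 36 (mod 55)
4^8 ≡ 36^2 = 1296 ≡ 31 (mod 55)
4^16 ≡ 31^2 = 961 ≡ 26 (mod 55)
27 = 16 + 8 + 2 + 1 in binary powers of 2.
So 4^27 ≡ 26 · 31 · 16 · 4 ≡ 49 (mod 55).
Squaring chain: 49; never reaches −1, so base 4 is a Miller–Rabin witness that 55 is composite.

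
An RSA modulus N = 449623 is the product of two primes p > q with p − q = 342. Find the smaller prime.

Since p = q + 342, we have 449623 = q(q + 342), so q² + 342q − 449623 = 0.
Discriminant: 342² + 4·449623 = 116964 + 1798492 = 1915456; √1915456 = 1384.
q = (−342 + 1384)/2 = 521, and p = q + 342 = 863.
Check: 521 · 863 = 449623.

521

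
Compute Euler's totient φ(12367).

12136

Factor: 12367 = 83 · 149.
φ(12367) = (83−1) · (149−1) = 82 · 148 = 12136.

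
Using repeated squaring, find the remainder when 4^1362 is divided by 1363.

4^1 ≡ 4 (mod 1363)
4^2 ≡ 4^2 = 16 ≡ 16 (mod 1363)
4^4 ≡ 16^2 = 256 ≡ 256 (mod 1363)
4^8 ≡ 256^2 = 65536 ≡ 112 (mod 1363)
4^16 ≡ 112^2 = 12544 ≡ 277 (mod 1363)
4^32 ≡ 277^2 = 76729 ≡ 401 (mod 1363)
4^64 ≡ 401^2 = 160801 ≡ 1330 (mod 1363)
4^128 ≡ 1330^2 = 1768900 ≡ 1089 (mod 1363)
4^256 ≡ 1089^2 = 1185921 ≡ 111 (mod 1363)
4^512 ≡ 111^2 = 12321 ≡ 54 (mod 1363)
4^1024 ≡ 54^2 = 2916 ≡ 190 (mod 1363)
1362 = 1024 + 256 + 64 + 16 + 2 in binary powers of 2.
So 4^1362 ≡ 190 · 111 · 1330 · 277 · 16 ≡ 836 (mod 1363).
Since 836 ≠ 1, base 4 is a Fermat witness: 1363 is composite.

836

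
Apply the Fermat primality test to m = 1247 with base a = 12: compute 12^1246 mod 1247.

608

12^1 ≡ 12 (mod 1247)
12^2 ≡ 12^2 = 144 ≡ 144 (mod 1247)
12^4 ≡ 144^2 = 20736 ≡ 784 (mod 1247)
12^8 ≡ 784^2 = 614656 ≡ 1132 (mod 1247)
12^16 ≡ 1132^2 = 1281424 ≡ 755 (mod 1247)
12^32 ≡ 755^2 = 570025 ≡ 146 (mod 1247)
12^64 ≡ 146^2 = 21316 ≡ 117 (mod 1247)
12^128 ≡ 117^2 = 13689 ≡ 1219 (mod 1247)
12^256 ≡ 1219^2 = 1485961 ≡ 784 (mod 1247)
12^512 ≡ 784^2 = 614656 ≡ 1132 (mod 1247)
12^1024 ≡ 1132^2 = 1281424 ≡ 755 (mod 1247)
1246 = 1024 + 128 + 64 + 16 + 8 + 4 + 2 in binary powers of 2.
So 12^1246 ≡ 755 · 1219 · 117 · 755 · 1132 · 784 · 144 ≡ 608 (mod 1247).
Since 608 ≠ 1, base 12 is a Fermat witness: 1247 is composite.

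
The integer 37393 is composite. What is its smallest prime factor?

37393 is odd.
Digit sum 25, not divisible by 3.
Ends in 3: not divisible by 5.
7: 37393 = 7·5341 + 6
11: 37393 = 11·3399 + 4
13: 37393 = 13·2876 + 5
17: 37393 = 17·2199 + 10
19: 37393 = 19·1968 + 1
23: 37393 = 23·1625 + 18
29: 37393 = 29·1289 + 12
31: 37393 = 31·1206 + 7
37: 37393 = 37·1010 + 23
41: 37393 = 41·912 + 1
43: 37393 = 43·869 + 26
47: 37393 = 47·795 + 28
53: 37393 = 53·705 + 28
59: 37393 = 59·633 + 46
61: 37393 = 61·613

61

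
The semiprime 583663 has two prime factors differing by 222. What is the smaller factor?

661

Since p = q + 222, we have 583663 = q(q + 222), so q² + 222q − 583663 = 0.
Discriminant: 222² + 4·583663 = 49284 + 2334652 = 2383936; √2383936 = 1544.
q = (−222 + 1544)/2 = 661, and p = q + 222 = 883.
Check: 661 · 883 = 583663.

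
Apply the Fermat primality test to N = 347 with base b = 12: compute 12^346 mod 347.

12^1 ≡ 12 (mod 347)
12^2 ≡ 12^2 = 144 ≡ 144 (mod 347)
12^4 ≡ 144^2 = 20736 ≡ 263 (mod 347)
12^8 ≡ 263^2 = 69169 ≡ 116 (mod 347)
12^16 ≡ 116^2 = 13456 ≡ 270 (mod 347)
12^32 ≡ 270^2 = 72900 ≡ 30 (mod 347)
12^64 ≡ 30^2 = 900 ≡ 206 (mod 347)
12^128 ≡ 206^2 = 42436 ≡ 102 (mod 347)
12^256 ≡ 102^2 = 10404 ≡ 341 (mod 347)
346 = 256 + 64 + 16 + 8 + 2 in binary powers of 2.
So 12^346 ≡ 341 · 206 · 270 · 116 · 144 ≡ 1 (mod 347).
Since the result is 1, base 12 gives no evidence that 347 is composite.

1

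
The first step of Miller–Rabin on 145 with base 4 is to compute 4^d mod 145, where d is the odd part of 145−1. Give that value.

145 − 1 = 144 = 2^4 · 9, so d = 9.
4^1 ≡ 4 (mod 145)
4^2 ≡ 4^2 = 16 ≡ 16 (mod 145)
4^4 ≡ 16^2 = 256 ≡ 111 (mod 145)
4^8 ≡ 111^2 = 12321 ≡ 141 (mod 145)
9 = 8 + 1 in binary powers of 2.
So 4^9 ≡ 141 · 4 ≡ 129 (mod 145).
Squaring chain: 129 → 111 → 141 → 16; never reaches −1, so base 4 is a Miller–Rabin witness that 145 is composite.

129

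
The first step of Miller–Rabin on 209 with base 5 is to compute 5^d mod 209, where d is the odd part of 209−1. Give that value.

169

209 − 1 = 208 = 2^4 · 13, so d = 13.
5^1 ≡ 5 (mod 209)
5^2 ≡ 5^2 = 25 ≡ 25 (mod 209)
5^4 ≡ 25^2 = 625 ≡ 207 (mod 209)
5^8 ≡ 207^2 = 42849 ≡ 4 (mod 209)
13 = 8 + 4 + 1 in binary powers of 2.
So 5^13 ≡ 4 · 207 · 5 ≡ 169 (mod 209).
Squaring chain: 169 → 137 → 168 → 9; never reaches −1, so base 5 is a Miller–Rabin witness that 209 is composite.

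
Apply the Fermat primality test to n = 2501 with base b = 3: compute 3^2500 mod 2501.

245

3^1 ≡ 3 (mod 2501)
3^2 ≡ 3^2 = 9 ≡ 9 (mod 2501)
3^4 ≡ 9^2 = 81 ≡ 81 (mod 2501)
3^8 ≡ 81^2 = 6561 ≡ 1559 (mod 2501)
3^16 ≡ 1559^2 = 2430481 ≡ 2010 (mod 2501)
3^32 ≡ 2010^2 = 4040100 ≡ 985 (mod 2501)
3^64 ≡ 985^2 = 970225 ≡ 2338 (mod 2501)
3^128 ≡ 2338^2 = 5466244 ≡ 1559 (mod 2501)
3^256 ≡ 1559^2 = 2430481 ≡ 2010 (mod 2501)
3^512 ≡ 2010^2 = 4040100 ≡ 985 (mod 2501)
3^1024 ≡ 985^2 = 970225 ≡ 2338 (mod 2501)
3^2048 ≡ 2338^2 = 5466244 ≡ 1559 (mod 2501)
2500 = 2048 + 256 + 128 + 64 + 4 in binary powers of 2.
So 3^2500 ≡ 1559 · 2010 · 1559 · 2338 · 81 ≡ 245 (mod 2501).
Since 245 ≠ 1, base 3 is a Fermat witness: 2501 is composite.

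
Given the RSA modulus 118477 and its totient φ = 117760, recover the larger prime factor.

461

φ(n) = (p−1)(q−1) = n − (p+q) + 1, so p + q = 118477 − 117760 + 1 = 718.
p and q are the roots of t² − 718t + 118477 = 0.
Discriminant: 718² − 4·118477 = 515524 − 473908 = 41616; √41616 = 204.
q = (718 − 204)/2 = 257, p = (718 + 204)/2 = 461.
Check: 257 · 461 = 118477.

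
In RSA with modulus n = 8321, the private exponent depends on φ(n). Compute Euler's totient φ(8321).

Factor: 8321 = 53 · 157.
φ(8321) = (53−1) · (157−1) = 52 · 156 = 8112.

8112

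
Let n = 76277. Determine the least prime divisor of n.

76277 is odd.
Digit sum 29, not divisible by 3.
Ends in 7: not divisible by 5.
7: 76277 = 7·10896 + 5
11: 76277 = 11·6934 + 3
13: 76277 = 13·5867 + 6
17: 76277 = 17·4486 + 15
19: 76277 = 19·4014 + 11
23: 76277 = 23·3316 + 9
29: 76277 = 29·2630 + 7
31: 76277 = 31·2460 + 17
37: 76277 = 37·2061 + 20
41: 76277 = 41·1860 + 17
43: 76277 = 43·1773 + 38
47: 76277 = 47·1622 + 43
53: 76277 = 53·1439 + 10
59: 76277 = 59·1292 + 49
61: 76277 = 61·1250 + 27
67: 76277 = 67·1138 + 31
71: 76277 = 71·1074 + 23
73: 76277 = 73·1044 + 65
79: 76277 = 79·965 + 42
83: 76277 = 83·919

83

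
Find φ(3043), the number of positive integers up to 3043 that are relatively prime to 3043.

Factor: 3043 = 17 · 179.
φ(3043) = (17−1) · (179−1) = 16 · 178 = 2848.

2848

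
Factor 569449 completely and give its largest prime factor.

43

569449 = 17 · 33497
33497 = 19 · 1763
1763 = 41 · 43
43 is prime.
So 569449 = 17 · 19 · 41 · 43; the largest prime factor is 43.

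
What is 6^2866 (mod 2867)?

6^1 ≡ 6 (mod 2867)
6^2 ≡ 6^2 = 36 ≡ 36 (mod 2867)
6^4 ≡ 36^2 = 1296 ≡ 1296 (mod 2867)
6^8 ≡ 1296^2 = 1679616 ≡ 2421 (mod 2867)
6^16 ≡ 2421^2 = 5861241 ≡ 1093 (mod 2867)
6^32 ≡ 1093^2 = 1194649 ≡ 1977 (mod 2867)
6^64 ≡ 1977^2 = 3908529 ≡ 808 (mod 2867)
6^128 ≡ 808^2 = 652864 ≡ 2055 (mod 2867)
6^256 ≡ 2055^2 = 4223025 ≡ 2801 (mod 2867)
6^512 ≡ 2801^2 = 7845601 ≡ 1489 (mod 2867)
6^1024 ≡ 1489^2 = 2217121 ≡ 930 (mod 2867)
6^2048 ≡ 930^2 = 864900 ≡ 1933 (mod 2867)
2866 = 2048 + 512 + 256 + 32 + 16 + 2 in binary powers of 2.
So 6^2866 ≡ 1933 · 1489 · 2801 · 1977 · 1093 · 36 ≡ 1896 (mod 2867).
Since 1896 ≠ 1, base 6 is a Fermat witness: 2867 is composite.

1896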